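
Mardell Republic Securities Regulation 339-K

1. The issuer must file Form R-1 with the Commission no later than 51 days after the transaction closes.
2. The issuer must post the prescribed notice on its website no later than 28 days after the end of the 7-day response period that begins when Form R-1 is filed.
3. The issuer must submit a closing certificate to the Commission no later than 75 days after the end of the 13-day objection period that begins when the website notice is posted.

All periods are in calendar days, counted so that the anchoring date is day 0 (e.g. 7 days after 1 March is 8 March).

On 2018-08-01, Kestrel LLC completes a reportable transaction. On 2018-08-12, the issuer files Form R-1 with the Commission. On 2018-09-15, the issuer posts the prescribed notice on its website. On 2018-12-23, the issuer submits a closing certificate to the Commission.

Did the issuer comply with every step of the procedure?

No

Step 1 — counting 51 days from 2018-08-01 (when the transaction closes) gives a deadline of 2018-09-21; 2018-08-12 is within that limit.
Step 2 — counting 28 days from 2018-08-19 (end of the 7-day response period, which began when Form R-1 is filed on 2018-08-12) gives a deadline of 2018-09-16; completed 2018-09-15, before the deadline.
Step 3 — counting 75 days from 2018-09-28 (end of the 13-day objection period, which began when the website notice is posted on 2018-09-15) gives a deadline of 2018-12-12; 2018-12-23 misses that deadline by 11 days.
The procedure was therefore not followed at step 3.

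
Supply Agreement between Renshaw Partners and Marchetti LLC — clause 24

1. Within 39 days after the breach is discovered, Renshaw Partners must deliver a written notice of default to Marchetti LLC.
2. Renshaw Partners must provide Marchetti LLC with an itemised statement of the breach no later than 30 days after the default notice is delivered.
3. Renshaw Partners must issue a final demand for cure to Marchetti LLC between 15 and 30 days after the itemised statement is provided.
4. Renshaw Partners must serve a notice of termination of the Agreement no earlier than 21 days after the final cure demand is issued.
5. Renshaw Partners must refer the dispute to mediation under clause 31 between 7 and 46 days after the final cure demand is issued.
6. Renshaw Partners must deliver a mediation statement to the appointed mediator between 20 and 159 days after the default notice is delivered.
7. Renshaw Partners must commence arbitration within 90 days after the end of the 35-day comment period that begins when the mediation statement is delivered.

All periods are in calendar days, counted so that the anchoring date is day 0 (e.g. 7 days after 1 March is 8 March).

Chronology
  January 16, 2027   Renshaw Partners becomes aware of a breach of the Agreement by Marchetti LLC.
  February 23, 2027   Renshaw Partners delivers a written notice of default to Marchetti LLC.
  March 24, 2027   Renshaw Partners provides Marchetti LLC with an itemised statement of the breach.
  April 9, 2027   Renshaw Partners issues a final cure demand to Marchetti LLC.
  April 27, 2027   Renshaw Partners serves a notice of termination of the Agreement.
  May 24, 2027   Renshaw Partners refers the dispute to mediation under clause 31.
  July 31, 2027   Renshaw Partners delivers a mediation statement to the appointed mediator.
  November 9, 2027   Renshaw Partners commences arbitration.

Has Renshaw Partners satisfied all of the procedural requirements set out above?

No

(1) due by January 16, 2027 + 39 days = February 24, 2027; completed February 23, 2027, before the deadline.
(2) due by February 23, 2027 + 30 days = March 25, 2027; March 24, 2027 is within that limit.
(3) the permitted window runs from March 24, 2027 + 15 = April 8, 2027 to March 24, 2027 + 30 = April 23, 2027; April 9, 2027 falls inside that range.
(4) permitted from April 9, 2027 + 21 days = April 30, 2027 onward; April 27, 2027 is 3 days before the earliest permitted date.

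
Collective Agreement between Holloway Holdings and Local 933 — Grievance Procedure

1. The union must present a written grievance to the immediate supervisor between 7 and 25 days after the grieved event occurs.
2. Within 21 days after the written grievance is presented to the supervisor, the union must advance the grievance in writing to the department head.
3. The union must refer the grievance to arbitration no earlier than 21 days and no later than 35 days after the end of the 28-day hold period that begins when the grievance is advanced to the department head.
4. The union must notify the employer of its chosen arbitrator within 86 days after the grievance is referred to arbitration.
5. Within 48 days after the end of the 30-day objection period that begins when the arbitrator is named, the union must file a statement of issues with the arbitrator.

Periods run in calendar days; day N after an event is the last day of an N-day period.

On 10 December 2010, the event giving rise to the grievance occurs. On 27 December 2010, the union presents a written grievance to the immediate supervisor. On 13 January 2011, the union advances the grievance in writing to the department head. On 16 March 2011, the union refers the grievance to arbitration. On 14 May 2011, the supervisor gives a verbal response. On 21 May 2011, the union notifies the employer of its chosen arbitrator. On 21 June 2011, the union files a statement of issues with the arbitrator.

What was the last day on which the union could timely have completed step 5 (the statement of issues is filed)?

The arbitrator is named on 21 May 2011; the 30-day objection period therefore ends 20 June 2011, and step 5 runs from that date. 48 days after 20 June 2011 is 7 August 2011.

7 August 2011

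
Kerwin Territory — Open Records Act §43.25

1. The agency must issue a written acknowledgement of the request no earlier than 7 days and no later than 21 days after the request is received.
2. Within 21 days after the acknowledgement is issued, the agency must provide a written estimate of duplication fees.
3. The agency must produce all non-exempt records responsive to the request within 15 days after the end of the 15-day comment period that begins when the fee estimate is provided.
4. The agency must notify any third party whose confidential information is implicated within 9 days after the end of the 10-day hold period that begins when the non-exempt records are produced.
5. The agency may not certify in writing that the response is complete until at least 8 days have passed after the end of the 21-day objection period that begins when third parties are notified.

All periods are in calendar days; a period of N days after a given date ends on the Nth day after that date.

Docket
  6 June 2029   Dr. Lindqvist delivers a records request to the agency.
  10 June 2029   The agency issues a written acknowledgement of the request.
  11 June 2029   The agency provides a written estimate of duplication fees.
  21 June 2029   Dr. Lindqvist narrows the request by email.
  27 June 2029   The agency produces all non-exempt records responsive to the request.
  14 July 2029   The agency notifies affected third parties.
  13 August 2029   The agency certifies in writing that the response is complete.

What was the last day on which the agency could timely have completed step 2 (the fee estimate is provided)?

1 July 2029

Step 2 runs from 10 June 2029, when the acknowledgement is issued. 21 days after 10 June 2029 is 1 July 2029.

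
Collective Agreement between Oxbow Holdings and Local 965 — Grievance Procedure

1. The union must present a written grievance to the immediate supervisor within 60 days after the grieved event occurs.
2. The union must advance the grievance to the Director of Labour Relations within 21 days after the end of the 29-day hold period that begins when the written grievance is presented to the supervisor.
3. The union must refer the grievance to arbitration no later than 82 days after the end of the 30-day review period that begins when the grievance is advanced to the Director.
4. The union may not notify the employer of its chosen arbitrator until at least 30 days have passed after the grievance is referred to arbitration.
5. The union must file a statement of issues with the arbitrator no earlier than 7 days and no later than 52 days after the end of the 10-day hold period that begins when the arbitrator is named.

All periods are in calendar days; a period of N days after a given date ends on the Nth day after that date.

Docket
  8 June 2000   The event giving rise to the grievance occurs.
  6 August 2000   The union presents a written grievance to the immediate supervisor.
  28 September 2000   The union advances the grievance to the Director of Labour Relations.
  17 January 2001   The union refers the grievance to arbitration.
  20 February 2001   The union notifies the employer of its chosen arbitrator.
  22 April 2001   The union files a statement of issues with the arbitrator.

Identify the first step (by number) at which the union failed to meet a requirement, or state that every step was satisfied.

Step 2

(1) due by 8 June 2000 + 60 days = 7 August 2000; 6 August 2000 is within that limit.
(2) due by 4 September 2000 + 21 days = 25 September 2000; not done until 28 September 2000, 3 days after the deadline.
The analysis stops there.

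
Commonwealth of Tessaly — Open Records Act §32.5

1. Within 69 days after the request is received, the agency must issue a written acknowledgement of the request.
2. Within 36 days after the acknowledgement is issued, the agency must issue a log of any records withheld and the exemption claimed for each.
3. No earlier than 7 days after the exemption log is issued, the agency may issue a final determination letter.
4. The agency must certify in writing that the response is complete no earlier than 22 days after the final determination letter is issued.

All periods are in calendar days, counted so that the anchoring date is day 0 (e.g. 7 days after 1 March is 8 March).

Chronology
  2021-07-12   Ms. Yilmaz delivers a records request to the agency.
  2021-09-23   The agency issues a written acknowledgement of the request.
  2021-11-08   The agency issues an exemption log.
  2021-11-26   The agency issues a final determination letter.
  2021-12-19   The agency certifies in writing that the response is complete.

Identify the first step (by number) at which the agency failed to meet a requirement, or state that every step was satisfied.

(1) due by 2021-07-12 + 69 days = 2021-09-19; done 2021-09-23 — 4 days late.

Step 1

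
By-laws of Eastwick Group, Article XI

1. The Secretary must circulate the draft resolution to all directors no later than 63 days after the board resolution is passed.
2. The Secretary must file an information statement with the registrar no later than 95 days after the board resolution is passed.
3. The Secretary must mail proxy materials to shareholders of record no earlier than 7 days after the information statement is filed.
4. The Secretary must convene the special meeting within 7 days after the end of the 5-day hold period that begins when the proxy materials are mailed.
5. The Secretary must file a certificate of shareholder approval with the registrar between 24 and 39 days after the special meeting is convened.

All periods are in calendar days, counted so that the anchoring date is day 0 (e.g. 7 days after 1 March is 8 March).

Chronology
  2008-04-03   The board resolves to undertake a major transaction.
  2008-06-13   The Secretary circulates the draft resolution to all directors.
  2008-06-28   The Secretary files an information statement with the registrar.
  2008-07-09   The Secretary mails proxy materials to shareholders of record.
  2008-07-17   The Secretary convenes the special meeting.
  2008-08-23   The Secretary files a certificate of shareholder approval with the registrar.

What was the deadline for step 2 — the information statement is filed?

Step 2 runs from 2008-04-03, when the board resolution is passed. 95 days after 2008-04-03 is 2008-07-07.

2008-07-07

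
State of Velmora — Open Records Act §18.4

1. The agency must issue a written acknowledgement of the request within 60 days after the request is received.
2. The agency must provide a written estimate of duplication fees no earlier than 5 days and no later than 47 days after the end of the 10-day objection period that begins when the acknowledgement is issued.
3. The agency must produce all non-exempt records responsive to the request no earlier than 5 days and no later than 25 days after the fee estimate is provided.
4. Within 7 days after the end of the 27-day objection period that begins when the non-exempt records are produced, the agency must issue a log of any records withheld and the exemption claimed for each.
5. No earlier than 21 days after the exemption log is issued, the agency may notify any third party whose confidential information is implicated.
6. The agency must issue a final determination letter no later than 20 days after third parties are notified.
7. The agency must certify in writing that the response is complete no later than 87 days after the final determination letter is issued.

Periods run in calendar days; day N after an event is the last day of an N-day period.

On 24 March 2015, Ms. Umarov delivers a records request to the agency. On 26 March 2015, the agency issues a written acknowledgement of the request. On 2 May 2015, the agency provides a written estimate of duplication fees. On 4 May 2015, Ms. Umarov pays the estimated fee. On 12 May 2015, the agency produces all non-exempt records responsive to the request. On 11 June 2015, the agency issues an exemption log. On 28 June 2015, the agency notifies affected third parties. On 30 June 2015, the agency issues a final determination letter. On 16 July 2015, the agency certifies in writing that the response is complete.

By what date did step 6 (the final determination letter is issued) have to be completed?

Step 6 runs from 28 June 2015, when third parties are notified. 20 days after 28 June 2015 is 18 July 2015.

18 July 2015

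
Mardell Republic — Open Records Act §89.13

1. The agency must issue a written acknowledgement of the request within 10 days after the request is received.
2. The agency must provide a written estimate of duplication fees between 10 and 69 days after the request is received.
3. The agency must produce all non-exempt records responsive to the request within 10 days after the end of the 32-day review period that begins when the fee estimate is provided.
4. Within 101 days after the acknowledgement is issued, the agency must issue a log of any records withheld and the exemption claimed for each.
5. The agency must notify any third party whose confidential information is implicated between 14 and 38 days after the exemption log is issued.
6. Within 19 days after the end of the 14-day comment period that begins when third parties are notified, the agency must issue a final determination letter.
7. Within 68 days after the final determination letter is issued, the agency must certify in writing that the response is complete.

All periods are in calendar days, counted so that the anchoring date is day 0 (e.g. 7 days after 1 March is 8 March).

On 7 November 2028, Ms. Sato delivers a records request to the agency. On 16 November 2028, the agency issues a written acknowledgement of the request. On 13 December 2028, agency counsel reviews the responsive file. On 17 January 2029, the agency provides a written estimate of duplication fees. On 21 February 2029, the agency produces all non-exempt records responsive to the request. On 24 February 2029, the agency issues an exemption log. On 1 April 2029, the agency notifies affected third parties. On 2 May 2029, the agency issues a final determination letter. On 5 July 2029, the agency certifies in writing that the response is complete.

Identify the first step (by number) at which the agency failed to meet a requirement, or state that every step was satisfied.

Step 1 — counting 10 days from 7 November 2028 (when the request is received) gives a deadline of 17 November 2028; 16 November 2028 is within that limit.
Step 2 — 10 and 69 days from 7 November 2028 (when the request is received) are 17 November 2028 and 15 January 2029 respectively; done 17 January 2029 — 2 days after the window closed.

Step 2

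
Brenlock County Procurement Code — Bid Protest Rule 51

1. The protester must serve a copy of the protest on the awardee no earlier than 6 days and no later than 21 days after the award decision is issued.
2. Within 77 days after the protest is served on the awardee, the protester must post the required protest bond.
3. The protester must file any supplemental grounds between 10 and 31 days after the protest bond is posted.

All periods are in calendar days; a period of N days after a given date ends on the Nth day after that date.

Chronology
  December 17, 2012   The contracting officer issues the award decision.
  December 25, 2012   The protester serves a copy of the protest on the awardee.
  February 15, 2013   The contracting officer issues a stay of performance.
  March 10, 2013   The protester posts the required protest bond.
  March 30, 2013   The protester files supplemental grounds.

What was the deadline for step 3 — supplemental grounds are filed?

Step 3 runs from March 10, 2013, when the protest bond is posted. The window is 10–31 days after March 10, 2013; it closes on April 10, 2013.

April 10, 2013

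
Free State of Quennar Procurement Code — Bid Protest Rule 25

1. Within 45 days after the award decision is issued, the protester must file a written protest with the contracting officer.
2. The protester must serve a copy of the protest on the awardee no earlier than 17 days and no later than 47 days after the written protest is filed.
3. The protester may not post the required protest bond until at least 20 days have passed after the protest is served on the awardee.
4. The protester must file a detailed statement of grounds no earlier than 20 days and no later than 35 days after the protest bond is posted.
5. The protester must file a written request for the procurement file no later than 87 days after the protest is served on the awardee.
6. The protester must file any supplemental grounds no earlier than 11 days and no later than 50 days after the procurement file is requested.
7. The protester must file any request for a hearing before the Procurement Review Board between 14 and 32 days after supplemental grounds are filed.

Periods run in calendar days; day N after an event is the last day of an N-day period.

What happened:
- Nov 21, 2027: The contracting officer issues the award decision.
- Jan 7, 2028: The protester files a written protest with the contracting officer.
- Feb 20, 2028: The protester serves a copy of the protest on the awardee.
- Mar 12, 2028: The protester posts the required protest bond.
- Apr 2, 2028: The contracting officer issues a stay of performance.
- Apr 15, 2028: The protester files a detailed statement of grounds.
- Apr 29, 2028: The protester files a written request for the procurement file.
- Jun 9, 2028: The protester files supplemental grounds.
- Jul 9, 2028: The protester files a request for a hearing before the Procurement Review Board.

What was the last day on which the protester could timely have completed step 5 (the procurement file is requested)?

Step 5 runs from Feb 20, 2028, when the protest is served on the awardee. 87 days after Feb 20, 2028 is May 17, 2028.

May 17, 2028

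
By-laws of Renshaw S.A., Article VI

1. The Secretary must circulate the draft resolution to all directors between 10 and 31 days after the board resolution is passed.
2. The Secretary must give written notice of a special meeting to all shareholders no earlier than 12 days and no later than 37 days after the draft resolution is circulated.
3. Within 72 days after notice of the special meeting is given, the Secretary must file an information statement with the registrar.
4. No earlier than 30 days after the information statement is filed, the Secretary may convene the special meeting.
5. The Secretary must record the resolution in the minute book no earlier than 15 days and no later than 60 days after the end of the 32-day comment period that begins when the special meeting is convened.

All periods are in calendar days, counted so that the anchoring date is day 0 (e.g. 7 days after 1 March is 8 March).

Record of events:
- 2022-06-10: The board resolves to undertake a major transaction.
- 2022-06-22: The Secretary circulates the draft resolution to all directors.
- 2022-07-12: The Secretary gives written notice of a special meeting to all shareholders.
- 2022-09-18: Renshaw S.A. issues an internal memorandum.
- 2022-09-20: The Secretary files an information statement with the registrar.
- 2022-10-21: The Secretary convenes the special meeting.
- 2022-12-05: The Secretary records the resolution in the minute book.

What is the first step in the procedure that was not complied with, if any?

Step 1 — 10 and 31 days from 2022-06-10 (when the board resolution is passed) are 2022-06-20 and 2022-07-11 respectively; done 2022-06-22 — within the window.
Step 2 — 12 and 37 days from 2022-06-22 (when the draft resolution is circulated) are 2022-07-04 and 2022-07-29 respectively; done 2022-07-12, which is between those dates.
Step 3 — counting 72 days from 2022-07-12 (when notice of the special meeting is given) gives a deadline of 2022-09-22; done 2022-09-20 — timely.
Step 4 — must wait 30 days from 2022-09-20 (when the information statement is filed), so not before 2022-10-20; done 2022-10-21, after the minimum wait.
Step 5 — 15 and 60 days from 2022-11-22 (end of the 32-day comment period, which began when the special meeting is convened on 2022-10-21) are 2022-12-07 and 2023-01-21 respectively; done 2022-12-05 — 2 days before the window opened.
That is the first point of non-compliance.

Step 5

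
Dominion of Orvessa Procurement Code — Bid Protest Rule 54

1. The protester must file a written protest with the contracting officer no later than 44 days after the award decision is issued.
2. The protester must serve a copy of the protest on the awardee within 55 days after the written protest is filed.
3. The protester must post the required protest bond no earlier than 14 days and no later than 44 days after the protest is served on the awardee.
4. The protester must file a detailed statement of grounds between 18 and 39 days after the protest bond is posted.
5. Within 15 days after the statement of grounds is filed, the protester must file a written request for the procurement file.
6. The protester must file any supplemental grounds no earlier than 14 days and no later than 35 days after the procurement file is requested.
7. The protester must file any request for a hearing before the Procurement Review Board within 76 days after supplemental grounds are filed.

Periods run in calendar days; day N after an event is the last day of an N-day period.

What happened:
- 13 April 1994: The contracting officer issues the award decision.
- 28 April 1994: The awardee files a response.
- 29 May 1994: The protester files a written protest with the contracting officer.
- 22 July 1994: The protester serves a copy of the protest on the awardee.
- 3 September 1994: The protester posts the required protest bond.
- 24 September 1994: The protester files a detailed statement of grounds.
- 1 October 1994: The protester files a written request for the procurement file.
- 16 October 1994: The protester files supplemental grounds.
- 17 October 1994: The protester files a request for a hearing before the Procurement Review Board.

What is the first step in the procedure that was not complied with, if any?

(1) due by 13 April 1994 + 44 days = 27 May 1994; not done until 29 May 1994, 2 days after the deadline.
Later steps need not be reached.

Step 1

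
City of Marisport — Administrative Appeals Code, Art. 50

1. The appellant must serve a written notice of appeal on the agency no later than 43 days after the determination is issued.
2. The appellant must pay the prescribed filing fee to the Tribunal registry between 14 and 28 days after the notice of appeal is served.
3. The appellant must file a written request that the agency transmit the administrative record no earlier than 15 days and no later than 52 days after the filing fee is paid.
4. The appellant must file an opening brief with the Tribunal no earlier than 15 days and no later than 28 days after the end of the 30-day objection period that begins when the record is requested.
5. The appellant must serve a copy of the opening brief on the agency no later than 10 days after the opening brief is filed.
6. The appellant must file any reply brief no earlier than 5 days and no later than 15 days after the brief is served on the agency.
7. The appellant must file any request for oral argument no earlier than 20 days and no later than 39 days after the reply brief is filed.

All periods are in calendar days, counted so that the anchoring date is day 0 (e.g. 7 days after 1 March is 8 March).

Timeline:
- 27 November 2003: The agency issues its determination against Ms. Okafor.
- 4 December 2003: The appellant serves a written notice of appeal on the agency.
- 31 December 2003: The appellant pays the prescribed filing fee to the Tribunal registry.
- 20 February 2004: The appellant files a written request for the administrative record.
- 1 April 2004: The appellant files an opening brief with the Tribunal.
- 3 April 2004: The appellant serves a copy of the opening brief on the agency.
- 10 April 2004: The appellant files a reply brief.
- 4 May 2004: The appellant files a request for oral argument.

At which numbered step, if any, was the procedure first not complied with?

Step 4

Step 1 — counting 43 days from 27 November 2003 (when the determination is issued) gives a deadline of 9 January 2004; 4 December 2003 is within that limit.
Step 2 — 14 and 28 days from 4 December 2003 (when the notice of appeal is served) are 18 December 2003 and 1 January 2004 respectively; 31 December 2003 falls inside that range.
Step 3 — 15 and 52 days from 31 December 2003 (when the filing fee is paid) are 15 January 2004 and 21 February 2004 respectively; done 20 February 2004, which is between those dates.
Step 4 — 15 and 28 days from 21 March 2004 (end of the 30-day objection period, which began when the record is requested on 20 February 2004) are 5 April 2004 and 18 April 2004 respectively; done 1 April 2004 — 4 days before the window opened.
The analysis stops there.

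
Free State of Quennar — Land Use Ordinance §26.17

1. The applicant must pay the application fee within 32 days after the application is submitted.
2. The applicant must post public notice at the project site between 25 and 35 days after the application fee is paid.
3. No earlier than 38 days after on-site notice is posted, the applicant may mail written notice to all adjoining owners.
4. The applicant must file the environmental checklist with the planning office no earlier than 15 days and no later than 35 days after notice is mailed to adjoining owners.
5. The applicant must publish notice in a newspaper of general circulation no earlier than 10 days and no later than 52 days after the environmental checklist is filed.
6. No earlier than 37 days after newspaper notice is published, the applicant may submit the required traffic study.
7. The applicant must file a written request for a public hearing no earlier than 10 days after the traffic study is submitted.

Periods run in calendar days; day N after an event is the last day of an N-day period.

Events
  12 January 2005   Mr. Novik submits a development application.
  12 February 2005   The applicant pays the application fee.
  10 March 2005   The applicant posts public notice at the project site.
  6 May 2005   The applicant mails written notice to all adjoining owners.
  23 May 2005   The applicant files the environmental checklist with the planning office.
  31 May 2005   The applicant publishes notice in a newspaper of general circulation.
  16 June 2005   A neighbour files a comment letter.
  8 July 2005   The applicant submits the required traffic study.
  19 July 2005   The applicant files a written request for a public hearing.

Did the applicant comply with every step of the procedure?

No

Step 1 — counting 32 days from 12 January 2005 (when the application is submitted) gives a deadline of 13 February 2005; 12 February 2005 is within that limit.
Step 2 — 25 and 35 days from 12 February 2005 (when the application fee is paid) are 9 March 2005 and 19 March 2005 respectively; 10 March 2005 falls inside that range.
Step 3 — must wait 38 days from 10 March 2005 (when on-site notice is posted), so not before 17 April 2005; 6 May 2005 is on or after that date.
Step 4 — 15 and 35 days from 6 May 2005 (when notice is mailed to adjoining owners) are 21 May 2005 and 10 June 2005 respectively; done 23 May 2005, which is between those dates.
Step 5 — 10 and 52 days from 23 May 2005 (when the environmental checklist is filed) are 2 June 2005 and 14 July 2005 respectively; done 31 May 2005 — 2 days before the window opened.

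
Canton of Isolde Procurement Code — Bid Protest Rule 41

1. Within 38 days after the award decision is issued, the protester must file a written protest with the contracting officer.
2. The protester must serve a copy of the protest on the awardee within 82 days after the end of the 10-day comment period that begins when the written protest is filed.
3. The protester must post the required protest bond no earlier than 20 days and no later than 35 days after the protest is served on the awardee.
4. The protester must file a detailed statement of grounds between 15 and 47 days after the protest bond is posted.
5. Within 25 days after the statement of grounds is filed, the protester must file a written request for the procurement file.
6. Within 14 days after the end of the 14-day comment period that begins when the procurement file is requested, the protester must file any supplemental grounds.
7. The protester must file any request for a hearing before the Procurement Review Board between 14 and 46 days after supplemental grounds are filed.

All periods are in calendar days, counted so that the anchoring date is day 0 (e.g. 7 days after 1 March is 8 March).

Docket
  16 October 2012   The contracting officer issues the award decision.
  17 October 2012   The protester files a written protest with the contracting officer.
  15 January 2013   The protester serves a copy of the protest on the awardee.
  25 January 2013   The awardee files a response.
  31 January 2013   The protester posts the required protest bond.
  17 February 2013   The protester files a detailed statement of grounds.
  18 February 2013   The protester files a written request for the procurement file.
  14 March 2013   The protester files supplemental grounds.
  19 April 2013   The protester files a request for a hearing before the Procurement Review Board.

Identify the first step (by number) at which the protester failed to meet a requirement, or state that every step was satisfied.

Step 3

Step 1 — counting 38 days from 16 October 2012 (when the award decision is issued) gives a deadline of 23 November 2012; 17 October 2012 is within that limit.
Step 2 — counting 82 days from 27 October 2012 (end of the 10-day comment period, which began when the written protest is filed on 17 October 2012) gives a deadline of 17 January 2013; 15 January 2013 is within that limit.
Step 3 — 20 and 35 days from 15 January 2013 (when the protest is served on the awardee) are 4 February 2013 and 19 February 2013 respectively; done 31 January 2013 — 4 days before the window opened.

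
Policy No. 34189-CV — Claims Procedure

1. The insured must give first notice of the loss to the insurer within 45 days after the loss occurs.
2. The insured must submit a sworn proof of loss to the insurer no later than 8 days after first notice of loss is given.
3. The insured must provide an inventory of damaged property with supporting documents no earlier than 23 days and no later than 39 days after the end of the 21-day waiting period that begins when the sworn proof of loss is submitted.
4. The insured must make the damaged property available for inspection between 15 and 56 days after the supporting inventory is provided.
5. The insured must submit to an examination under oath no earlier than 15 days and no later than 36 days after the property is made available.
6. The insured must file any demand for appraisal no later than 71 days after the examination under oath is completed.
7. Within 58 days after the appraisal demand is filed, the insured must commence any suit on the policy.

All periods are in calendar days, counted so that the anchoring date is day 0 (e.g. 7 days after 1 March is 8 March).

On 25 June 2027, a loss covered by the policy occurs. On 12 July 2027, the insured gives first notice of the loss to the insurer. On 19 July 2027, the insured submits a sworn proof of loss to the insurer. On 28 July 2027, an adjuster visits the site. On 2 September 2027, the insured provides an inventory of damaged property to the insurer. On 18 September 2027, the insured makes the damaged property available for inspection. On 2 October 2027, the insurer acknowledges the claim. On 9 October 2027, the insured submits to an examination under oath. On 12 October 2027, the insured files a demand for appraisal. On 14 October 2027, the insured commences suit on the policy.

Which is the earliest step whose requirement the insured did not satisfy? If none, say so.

None — every step was satisfied

Step 1: 45 days after 25 June 2027 (when the loss occurs) is 9 August 2027; completed 12 July 2027, before the deadline.
Step 2: 8 days after 12 July 2027 (when first notice of loss is given) is 20 July 2027; completed 19 July 2027, before the deadline.
Step 3: the window is 23–39 days after 9 August 2027 (end of the 21-day waiting period, which began when the sworn proof of loss is submitted on 19 July 2027), so 1 September 2027 through 17 September 2027; done 2 September 2027 — within the window.
Step 4: the window is 15–56 days after 2 September 2027 (when the supporting inventory is provided), so 17 September 2027 through 28 October 2027; done 18 September 2027, which is between those dates.
Step 5: the window is 15–36 days after 18 September 2027 (when the property is made available), so 3 October 2027 through 24 October 2027; done 9 October 2027 — within the window.
Step 6: 71 days after 9 October 2027 (when the examination under oath is completed) is 19 December 2027; 12 October 2027 is within that limit.
Step 7: 58 days after 12 October 2027 (when the appraisal demand is filed) is 9 December 2027; 14 October 2027 is within that limit.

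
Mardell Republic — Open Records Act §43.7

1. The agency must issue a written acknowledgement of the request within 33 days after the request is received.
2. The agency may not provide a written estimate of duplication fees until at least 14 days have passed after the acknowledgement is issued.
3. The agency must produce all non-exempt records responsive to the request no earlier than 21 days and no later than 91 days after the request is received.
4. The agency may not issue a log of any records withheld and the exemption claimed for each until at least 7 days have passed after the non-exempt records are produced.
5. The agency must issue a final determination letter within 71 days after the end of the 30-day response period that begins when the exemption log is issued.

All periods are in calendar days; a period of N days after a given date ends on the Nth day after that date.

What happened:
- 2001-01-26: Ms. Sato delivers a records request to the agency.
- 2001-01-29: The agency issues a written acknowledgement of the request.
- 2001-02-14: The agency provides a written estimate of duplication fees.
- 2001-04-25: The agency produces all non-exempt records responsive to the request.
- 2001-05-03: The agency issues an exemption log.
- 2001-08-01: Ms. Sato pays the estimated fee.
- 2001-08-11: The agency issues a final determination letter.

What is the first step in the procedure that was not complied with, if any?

Step 1 — counting 33 days from 2001-01-26 (when the request is received) gives a deadline of 2001-02-28; done 2001-01-29 — timely.
Step 2 — must wait 14 days from 2001-01-29 (when the acknowledgement is issued), so not before 2001-02-12; 2001-02-14 is on or after that date.
Step 3 — 21 and 91 days from 2001-01-26 (when the request is received) are 2001-02-16 and 2001-04-27 respectively; 2001-04-25 falls inside that range.
Step 4 — must wait 7 days from 2001-04-25 (when the non-exempt records are produced), so not before 2001-05-02; 2001-05-03 is on or after that date.
Step 5 — counting 71 days from 2001-06-02 (end of the 30-day response period, which began when the exemption log is issued on 2001-05-03) gives a deadline of 2001-08-12; completed 2001-08-11, before the deadline.

None — every step was satisfied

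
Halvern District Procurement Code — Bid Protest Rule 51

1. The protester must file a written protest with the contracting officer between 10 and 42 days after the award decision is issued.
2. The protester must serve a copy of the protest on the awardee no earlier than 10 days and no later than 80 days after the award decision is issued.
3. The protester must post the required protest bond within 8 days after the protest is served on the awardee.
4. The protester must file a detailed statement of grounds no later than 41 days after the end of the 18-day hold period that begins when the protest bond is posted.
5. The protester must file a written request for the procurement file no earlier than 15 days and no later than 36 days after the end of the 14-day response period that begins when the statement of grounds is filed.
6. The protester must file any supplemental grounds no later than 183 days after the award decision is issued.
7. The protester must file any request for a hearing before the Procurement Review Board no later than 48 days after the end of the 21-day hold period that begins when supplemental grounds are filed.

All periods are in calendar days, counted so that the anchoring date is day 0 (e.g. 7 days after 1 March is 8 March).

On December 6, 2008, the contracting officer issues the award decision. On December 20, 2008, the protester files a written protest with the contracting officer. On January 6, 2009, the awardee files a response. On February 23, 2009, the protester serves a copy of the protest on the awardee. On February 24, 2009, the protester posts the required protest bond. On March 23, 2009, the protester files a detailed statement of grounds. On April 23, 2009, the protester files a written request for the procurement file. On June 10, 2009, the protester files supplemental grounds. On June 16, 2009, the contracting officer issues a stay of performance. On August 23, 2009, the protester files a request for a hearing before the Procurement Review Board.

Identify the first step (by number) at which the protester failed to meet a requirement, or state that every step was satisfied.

Step 1 — 10 and 42 days from December 6, 2008 (when the award decision is issued) are December 16, 2008 and January 17, 2009 respectively; done December 20, 2008 — within the window.
Step 2 — 10 and 80 days from December 6, 2008 (when the award decision is issued) are December 16, 2008 and February 24, 2009 respectively; February 23, 2009 falls inside that range.
Step 3 — counting 8 days from February 23, 2009 (when the protest is served on the awardee) gives a deadline of March 3, 2009; done February 24, 2009 — timely.
Step 4 — counting 41 days from March 14, 2009 (end of the 18-day hold period, which began when the protest bond is posted on February 24, 2009) gives a deadline of April 24, 2009; done March 23, 2009 — timely.
Step 5 — 15 and 36 days from April 6, 2009 (end of the 14-day response period, which began when the statement of grounds is filed on March 23, 2009) are April 21, 2009 and May 12, 2009 respectively; done April 23, 2009 — within the window.
Step 6 — counting 183 days from December 6, 2008 (when the award decision is issued) gives a deadline of June 7, 2009; not done until June 10, 2009, 3 days after the deadline.

Step 6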